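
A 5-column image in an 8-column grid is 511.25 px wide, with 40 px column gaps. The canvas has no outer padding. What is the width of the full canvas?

511.25 − 4·40 = 351.25; ÷5 gives c = 70.25 px.
Total width: 8·70.25 + 7·40 = 842 px.

842 px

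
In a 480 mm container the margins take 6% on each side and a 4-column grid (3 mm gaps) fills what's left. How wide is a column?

Each margin = 6% of 480 = 28.8 mm; content = 480 − 2·28.8 = 422.4 mm.
Subtracting 3 gaps of 3 leaves 413.4 for 4 columns, so c = 103.35 mm.

103.35 mm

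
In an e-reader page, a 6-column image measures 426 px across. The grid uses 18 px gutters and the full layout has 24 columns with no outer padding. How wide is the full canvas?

1758 px

6c + 5·18 = 426 → 6c = 336 → c = 56 px.
Total width: 24·56 + 23·18 = 1758 px.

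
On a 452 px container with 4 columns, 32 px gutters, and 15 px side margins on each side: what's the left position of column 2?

Subtract both margins: 452 − 2·15 = 422 px.
Subtracting 3 gutters of 32 leaves 326 for 4 columns, so c = 81.5 px.
Column 2 starts at margin + 1·(column + gutter) = 15 + 1·113.5 = 128.5 px.

128.5 px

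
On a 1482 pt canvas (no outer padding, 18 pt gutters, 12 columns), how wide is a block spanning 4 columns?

482 pt

1482 − 11·18 = 1284; ÷12 gives c = 107 pt.
4-column span = 4·107 + 3·18 = 482 pt.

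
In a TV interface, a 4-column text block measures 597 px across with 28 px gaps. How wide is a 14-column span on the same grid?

Subtracting 3 gaps of 28 leaves 513 for 4 columns, so c = 128.25 px.
Span of 14: 14·128.25 + 13·28 = 1795.5 + 364 = 2159.5 px.

2159.5 px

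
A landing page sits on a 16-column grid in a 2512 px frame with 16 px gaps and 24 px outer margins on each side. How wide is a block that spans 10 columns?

1534 px

Inside the margins: 2512 − 48 = 2464 px.
Subtracting 15 gaps of 16 leaves 2224 for 16 columns, so c = 139 px.
10-column span = 10·139 + 9·16 = 1534 px.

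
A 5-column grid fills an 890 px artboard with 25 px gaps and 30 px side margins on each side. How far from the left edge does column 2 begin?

201 px

Subtract both margins: 890 − 2·30 = 830 px.
5 columns + 4 gaps: 5c + 4·25 = 830.
5c = 830 − 100 = 730, so c = 146 px.
Each column+gutter stride is 171 px; 1 of them past the 30 px margin is 30 + 171 = 201 px.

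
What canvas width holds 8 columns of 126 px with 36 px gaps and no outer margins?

1260 px

Summing: 1008 + 252 = 1260 px.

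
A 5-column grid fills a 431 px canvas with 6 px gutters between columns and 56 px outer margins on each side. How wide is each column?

Inside the margins: 431 − 112 = 319 px.
5 columns + 4 gutters: 5c + 4·6 = 319.
5c = 319 − 24 = 295, so c = 59 px.

59 px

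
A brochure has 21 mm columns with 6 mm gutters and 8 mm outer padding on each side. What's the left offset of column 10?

Before column 10: the margin + 9 columns + 9 gutters.
Offset = 8 + 9·(21 + 6) = 8 + 243 = 251 mm.

251 mm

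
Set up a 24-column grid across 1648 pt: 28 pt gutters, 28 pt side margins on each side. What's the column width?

39.5 pt

Take off 56 pt of margins, leaving 1592 pt.
Subtracting 23 gutters of 28 leaves 948 for 24 columns, so c = 39.5 pt.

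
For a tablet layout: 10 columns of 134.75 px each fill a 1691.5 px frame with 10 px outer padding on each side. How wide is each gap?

36 px

Content width = 1691.5 − 2·10 = 1671.5 px.
10·134.75 + 9g = 1671.5 → 9g = 324 → g = 36 px.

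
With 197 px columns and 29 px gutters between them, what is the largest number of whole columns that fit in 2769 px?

k columns need k·197 + (k−1)·29 = k·226 − 29.
k·226 − 29 ≤ 2769 → k ≤ 2798 / 226 ≈ 12.38, so k = 12.

12 columns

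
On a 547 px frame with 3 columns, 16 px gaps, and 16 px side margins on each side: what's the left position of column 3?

370 px

Inside the margins: 547 − 32 = 515 px.
515 − 2·16 = 483; ÷3 gives c = 161 px.
Before column 3: the margin + 2 columns + 2 gaps.
Offset = 16 + 2·(161 + 16) = 16 + 354 = 370 px.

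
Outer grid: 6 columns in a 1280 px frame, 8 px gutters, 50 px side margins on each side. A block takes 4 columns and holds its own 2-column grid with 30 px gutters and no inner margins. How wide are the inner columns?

Take off 100 px of margins, leaving 1180 px.
6c + 5·8 = 1180 → 6c = 1140 → c = 190 px.
4 columns plus 3 gutters: 760 + 24 = 784 px.
2d + 1·30 = 784 → 2d = 754 → d = 377 px.

377 px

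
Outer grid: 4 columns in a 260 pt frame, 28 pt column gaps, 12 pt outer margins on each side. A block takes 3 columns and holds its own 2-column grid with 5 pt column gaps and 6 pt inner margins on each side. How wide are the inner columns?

Outer content = 260 − 2·12 = 236 pt.
Subtracting 3 column gaps of 28 leaves 152 for 4 columns, so c = 38 pt.
3 columns plus 2 column gaps: 114 + 56 = 170 pt.
Inner content = 170 − 2·6 = 158 pt.
Subtracting 1 column gap of 5 leaves 153 for 2 columns, so d = 76.5 pt.

76.5 pt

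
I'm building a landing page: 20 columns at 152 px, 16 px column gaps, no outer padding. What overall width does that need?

Summing: 3040 + 304 = 3344 px.

3344 px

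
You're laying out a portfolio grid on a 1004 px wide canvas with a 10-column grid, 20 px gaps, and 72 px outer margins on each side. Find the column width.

68 px

Content width = 1004 − 2·72 = 860 px.
860 − 9·20 = 680; ÷10 gives c = 68 px.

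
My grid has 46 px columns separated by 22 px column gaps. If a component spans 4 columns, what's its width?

Span of 4: 4·46 + 3·22 = 184 + 66 = 250 px.

250 px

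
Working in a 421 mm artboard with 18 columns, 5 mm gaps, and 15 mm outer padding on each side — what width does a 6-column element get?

Subtract both margins: 421 − 2·15 = 391 mm.
391 − 17·5 = 306; ÷18 gives c = 17 mm.
6-column span = 6·17 + 5·5 = 127 mm.

127 mm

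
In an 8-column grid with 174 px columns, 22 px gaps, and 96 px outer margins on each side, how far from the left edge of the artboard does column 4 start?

Each column+gutter stride is 196 px; 3 of them past the 96 px margin is 96 + 588 = 684 px.

684 px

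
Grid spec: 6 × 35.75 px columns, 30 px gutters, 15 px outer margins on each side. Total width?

394.5 px

Layout = 2·15 + 6·35.75 + 5·30 = 30 + 214.5 + 150 = 394.5 px.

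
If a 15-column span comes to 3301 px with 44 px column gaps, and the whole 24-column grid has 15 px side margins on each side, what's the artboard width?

5338 px

3301 − 14·44 = 2685; ÷15 gives c = 179 px.
Adding margins, columns and gutters: 30 + 4296 + 1012 = 5338 px.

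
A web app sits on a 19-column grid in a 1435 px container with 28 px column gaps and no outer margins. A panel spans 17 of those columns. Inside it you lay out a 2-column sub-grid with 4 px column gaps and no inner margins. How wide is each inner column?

19 columns + 18 column gaps: 19c + 18·28 = 1435.
19c = 1435 − 504 = 931, so c = 49 px.
17-column span = 17·49 + 16·28 = 1281 px.
2d + 1·4 = 1281 → 2d = 1277 → d = 638.5 px.

638.5 px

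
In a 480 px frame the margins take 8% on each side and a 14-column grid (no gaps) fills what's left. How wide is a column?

Margins: 8% × 480 = 38.4 px each, so content = 480 − 76.8 = 403.2 px.
14c = 403.2 → c = 28.8 px.

28.8 px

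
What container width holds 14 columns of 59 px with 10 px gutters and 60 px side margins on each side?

1076 px

Total width: 2·60 + 14·59 + 13·10 = 1076 px.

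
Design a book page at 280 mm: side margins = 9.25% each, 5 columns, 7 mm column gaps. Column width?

40.04 mm

280 × (1 − 2·9.25%) = 280 × 81.5% = 228.2 mm for the columns.
5c + 4·7 = 228.2 → 5c = 200.2 → c = 40.04 mm.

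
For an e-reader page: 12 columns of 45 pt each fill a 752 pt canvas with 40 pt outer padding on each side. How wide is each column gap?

12 pt

Take off 80 pt of margins, leaving 672 pt.
Columns use 540 pt, leaving 132 pt across 11 column gaps = 12 pt each.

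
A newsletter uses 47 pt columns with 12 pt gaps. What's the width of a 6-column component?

Span of 6: 6·47 + 5·12 = 282 + 60 = 342 pt.

342 pt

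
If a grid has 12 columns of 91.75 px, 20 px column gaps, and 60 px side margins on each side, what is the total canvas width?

Total width: 2·60 + 12·91.75 + 11·20 = 1441 px.

1441 px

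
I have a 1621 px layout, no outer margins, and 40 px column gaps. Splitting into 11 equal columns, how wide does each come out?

11 columns + 10 column gaps: 11c + 10·40 = 1621.
11c = 1621 − 400 = 1221, so c = 111 px.

111 px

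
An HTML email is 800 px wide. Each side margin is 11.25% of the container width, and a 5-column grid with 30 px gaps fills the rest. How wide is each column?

100 px

Each margin = 11.25% of 800 = 90 px; content = 800 − 2·90 = 620 px.
620 − 4·30 = 500; ÷5 gives c = 100 px.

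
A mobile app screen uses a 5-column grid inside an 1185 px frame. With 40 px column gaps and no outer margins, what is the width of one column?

1185 − 4·40 = 1025; ÷5 gives c = 205 px.

205 px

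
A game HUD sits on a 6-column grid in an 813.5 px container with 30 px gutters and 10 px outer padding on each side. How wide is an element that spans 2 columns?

244.5 px

Take off 20 px of margins, leaving 793.5 px.
6 columns + 5 gutters: 6c + 5·30 = 793.5.
6c = 793.5 − 150 = 643.5, so c = 107.25 px.
2-column span = 2·107.25 + 1·30 = 244.5 px.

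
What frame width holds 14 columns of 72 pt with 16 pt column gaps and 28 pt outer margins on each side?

Frame = 2·28 + 14·72 + 13·16 = 56 + 1008 + 208 = 1272 pt.

1272 pt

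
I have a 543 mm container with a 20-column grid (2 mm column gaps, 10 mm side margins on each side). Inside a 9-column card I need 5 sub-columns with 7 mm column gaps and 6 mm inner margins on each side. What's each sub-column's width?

Outer content = 543 − 2·10 = 523 mm.
20 columns + 19 column gaps: 20c + 19·2 = 523.
20c = 523 − 38 = 485, so c = 24.25 mm.
Span of 9: 9·24.25 + 8·2 = 218.25 + 16 = 234.25 mm.
Inner content = 234.25 − 2·6 = 222.25 mm.
5 columns + 4 column gaps: 5d + 4·7 = 222.25.
5d = 222.25 − 28 = 194.25, so d = 38.85 mm.

38.85 mm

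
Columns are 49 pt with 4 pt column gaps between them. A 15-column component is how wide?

15 columns plus 14 column gaps: 735 + 56 = 791 pt.

791 pt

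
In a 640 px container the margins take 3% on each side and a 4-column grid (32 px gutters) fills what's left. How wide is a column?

126.4 px

Each margin = 3% of 640 = 19.2 px; content = 640 − 2·19.2 = 601.6 px.
601.6 − 3·32 = 505.6; ÷4 gives c = 126.4 px.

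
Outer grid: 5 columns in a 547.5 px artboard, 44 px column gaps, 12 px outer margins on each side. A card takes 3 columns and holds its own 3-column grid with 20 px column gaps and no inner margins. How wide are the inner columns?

85.5 px

Subtract both margins: 547.5 − 2·12 = 523.5 px.
523.5 − 4·44 = 347.5; ÷5 gives c = 69.5 px.
Span of 3: 3·69.5 + 2·44 = 208.5 + 88 = 296.5 px.
3 columns + 2 column gaps: 3d + 2·20 = 296.5.
3d = 296.5 − 40 = 256.5, so d = 85.5 px.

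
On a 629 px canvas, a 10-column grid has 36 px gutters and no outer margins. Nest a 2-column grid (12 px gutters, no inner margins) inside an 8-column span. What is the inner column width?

629 − 9·36 = 305; ÷10 gives c = 30.5 px.
Span of 8: 8·30.5 + 7·36 = 244 + 252 = 496 px.
496 − 1·12 = 484; ÷2 gives d = 242 px.

242 px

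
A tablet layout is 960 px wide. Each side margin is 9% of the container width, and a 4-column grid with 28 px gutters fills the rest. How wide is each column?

175.8 px

Margins: 9% × 960 = 86.4 px each, so content = 960 − 172.8 = 787.2 px.
4 columns + 3 gutters: 4c + 3·28 = 787.2.
4c = 787.2 − 84 = 703.2, so c = 175.8 px.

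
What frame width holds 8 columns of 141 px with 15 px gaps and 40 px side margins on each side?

Adding margins, columns and gutters: 80 + 1128 + 105 = 1313 px.

1313 px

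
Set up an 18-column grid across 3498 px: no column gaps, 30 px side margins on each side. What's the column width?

Take off 60 px of margins, leaving 3438 px.
With no column gaps, each column is 3438/18 = 191 px.

191 px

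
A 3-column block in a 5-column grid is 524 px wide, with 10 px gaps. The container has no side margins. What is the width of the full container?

880 px

3 columns + 2 gaps: 3c + 2·10 = 524.
3c = 524 − 20 = 504, so c = 168 px.
Total width: 5·168 + 4·10 = 880 px.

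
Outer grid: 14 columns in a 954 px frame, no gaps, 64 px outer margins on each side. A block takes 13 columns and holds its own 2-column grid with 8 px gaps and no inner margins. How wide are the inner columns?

379.5 px

Inside the margins: 954 − 128 = 826 px.
14c = 826 → c = 59 px.
With no gaps, 13 columns span 13·59 = 767 px.
2 columns + 1 gap: 2d + 1·8 = 767.
2d = 767 − 8 = 759, so d = 379.5 px.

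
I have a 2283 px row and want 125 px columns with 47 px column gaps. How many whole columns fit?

13 columns: 13·125 + 12·47 = 2189 px ≤ 2283.
14 columns: 2361 px > 2283. So 13.

13 columns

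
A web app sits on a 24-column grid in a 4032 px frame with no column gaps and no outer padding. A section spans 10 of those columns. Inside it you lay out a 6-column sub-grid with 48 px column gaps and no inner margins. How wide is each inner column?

240 px

24c = 4032 → c = 168 px.
With no column gaps, 10 columns span 10·168 = 1680 px.
6d + 5·48 = 1680 → 6d = 1440 → d = 240 px.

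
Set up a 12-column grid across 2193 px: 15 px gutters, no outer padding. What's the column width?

Subtracting 11 gutters of 15 leaves 2028 for 12 columns, so c = 169 px.

169 px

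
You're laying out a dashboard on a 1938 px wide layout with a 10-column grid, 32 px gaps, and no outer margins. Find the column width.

165 px

10 columns + 9 gaps: 10c + 9·32 = 1938.
10c = 1938 − 288 = 1650, so c = 165 px.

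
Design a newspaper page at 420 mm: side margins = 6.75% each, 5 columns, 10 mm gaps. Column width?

Margins: 6.75% × 420 = 28.35 mm each, so content = 420 − 56.7 = 363.3 mm.
5c + 4·10 = 363.3 → 5c = 323.3 → c = 64.66 mm.

64.66 mm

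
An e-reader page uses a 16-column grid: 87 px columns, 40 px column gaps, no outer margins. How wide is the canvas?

1992 px

Total width: 16·87 + 15·40 = 1992 px.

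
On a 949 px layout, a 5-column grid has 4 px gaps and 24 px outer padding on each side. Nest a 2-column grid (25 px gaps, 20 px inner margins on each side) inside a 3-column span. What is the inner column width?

Take off 48 px of margins, leaving 901 px.
Subtracting 4 gaps of 4 leaves 885 for 5 columns, so c = 177 px.
3 columns plus 2 gaps: 531 + 8 = 539 px.
Inner content = 539 − 2·20 = 499 px.
2d + 1·25 = 499 → 2d = 474 → d = 237 px.

237 px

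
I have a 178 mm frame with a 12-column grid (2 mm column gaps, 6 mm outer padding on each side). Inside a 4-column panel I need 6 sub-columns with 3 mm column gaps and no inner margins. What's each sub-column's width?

Outer content = 178 − 2·6 = 166 mm.
Subtracting 11 column gaps of 2 leaves 144 for 12 columns, so c = 12 mm.
Span of 4: 4·12 + 3·2 = 48 + 6 = 54 mm.
6d + 5·3 = 54 → 6d = 39 → d = 6.5 mm.

6.5 mm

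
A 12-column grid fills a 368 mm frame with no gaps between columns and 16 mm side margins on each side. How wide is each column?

28 mm

Content width = 368 − 2·16 = 336 mm.
336 / 12 = 28 mm per column.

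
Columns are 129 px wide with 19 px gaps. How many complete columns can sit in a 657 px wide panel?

4 columns

k columns need k·129 + (k−1)·19 = k·148 − 19.
k·148 − 19 ≤ 657 → k ≤ 676 / 148 ≈ 4.57, so k = 4.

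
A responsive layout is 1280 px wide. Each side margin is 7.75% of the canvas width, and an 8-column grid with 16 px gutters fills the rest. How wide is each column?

121.2 px

1280 × (1 − 2·7.75%) = 1280 × 84.5% = 1081.6 px for the columns.
1081.6 − 7·16 = 969.6; ÷8 gives c = 121.2 px.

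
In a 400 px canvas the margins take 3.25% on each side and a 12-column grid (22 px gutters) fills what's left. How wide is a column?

Margins: 3.25% × 400 = 13 px each, so content = 400 − 26 = 374 px.
12c + 11·22 = 374 → 12c = 132 → c = 11 px.

11 px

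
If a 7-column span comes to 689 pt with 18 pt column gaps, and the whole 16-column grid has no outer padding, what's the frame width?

1598 pt

7c + 6·18 = 689 → 7c = 581 → c = 83 pt.
Summing: 1328 + 270 = 1598 pt.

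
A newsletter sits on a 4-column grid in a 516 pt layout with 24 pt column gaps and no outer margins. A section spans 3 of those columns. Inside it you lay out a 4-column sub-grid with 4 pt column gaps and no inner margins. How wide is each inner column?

92.25 pt

Subtracting 3 column gaps of 24 leaves 444 for 4 columns, so c = 111 pt.
Span of 3: 3·111 + 2·24 = 333 + 48 = 381 pt.
Subtracting 3 column gaps of 4 leaves 369 for 4 columns, so d = 92.25 pt.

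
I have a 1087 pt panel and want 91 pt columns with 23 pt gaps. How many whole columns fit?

9 columns

k columns need k·91 + (k−1)·23 = k·114 − 23.
k·114 − 23 ≤ 1087 → k ≤ 1110 / 114 ≈ 9.74, so k = 9.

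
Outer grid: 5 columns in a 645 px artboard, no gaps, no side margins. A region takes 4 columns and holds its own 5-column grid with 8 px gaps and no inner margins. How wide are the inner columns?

645 / 5 = 129 px per column.
4-column span = 4·129 = 516 px.
5 columns + 4 gaps: 5d + 4·8 = 516.
5d = 516 − 32 = 484, so d = 96.8 px.

96.8 px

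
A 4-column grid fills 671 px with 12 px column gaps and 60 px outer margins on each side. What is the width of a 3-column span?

Content width = 671 − 2·60 = 551 px.
551 − 3·12 = 515; ÷4 gives c = 128.75 px.
3 columns plus 2 column gaps: 386.25 + 24 = 410.25 px.

410.25 px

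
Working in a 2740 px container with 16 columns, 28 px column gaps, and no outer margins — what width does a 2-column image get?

2740 − 15·28 = 2320; ÷16 gives c = 145 px.
2-column span = 2·145 + 1·28 = 318 px.

318 px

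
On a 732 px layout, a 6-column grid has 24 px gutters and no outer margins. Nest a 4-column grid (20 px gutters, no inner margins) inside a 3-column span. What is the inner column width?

73.5 px

732 − 5·24 = 612; ÷6 gives c = 102 px.
3 columns plus 2 gutters: 306 + 48 = 354 px.
Subtracting 3 gutters of 20 leaves 294 for 4 columns, so d = 73.5 px.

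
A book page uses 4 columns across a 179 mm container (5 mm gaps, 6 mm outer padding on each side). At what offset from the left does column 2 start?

Take off 12 mm of margins, leaving 167 mm.
4c + 3·5 = 167 → 4c = 152 → c = 38 mm.
Column 2 starts at margin + 1·(column + gutter) = 6 + 1·43 = 49 mm.

49 mm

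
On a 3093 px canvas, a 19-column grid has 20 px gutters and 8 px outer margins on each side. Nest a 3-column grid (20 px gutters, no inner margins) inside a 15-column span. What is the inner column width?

795 px

Subtract both margins: 3093 − 2·8 = 3077 px.
19c + 18·20 = 3077 → 19c = 2717 → c = 143 px.
15 columns plus 14 gutters: 2145 + 280 = 2425 px.
2425 − 2·20 = 2385; ÷3 gives d = 795 px.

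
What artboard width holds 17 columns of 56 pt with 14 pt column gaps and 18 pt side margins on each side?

1212 pt

Adding margins, columns and gutters: 36 + 952 + 224 = 1212 pt.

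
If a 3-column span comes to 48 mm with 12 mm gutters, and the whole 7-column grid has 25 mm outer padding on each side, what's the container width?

178 mm

48 − 2·12 = 24; ÷3 gives c = 8 mm.
Adding margins, columns and gutters: 50 + 56 + 72 = 178 mm.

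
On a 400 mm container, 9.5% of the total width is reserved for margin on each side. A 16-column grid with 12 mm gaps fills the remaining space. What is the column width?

9 mm

400 × (1 − 2·9.5%) = 400 × 81% = 324 mm for the columns.
Subtracting 15 gaps of 12 leaves 144 for 16 columns, so c = 9 mm.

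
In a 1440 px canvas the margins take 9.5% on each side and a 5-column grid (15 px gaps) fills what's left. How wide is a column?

Each margin = 9.5% of 1440 = 136.8 px; content = 1440 − 2·136.8 = 1166.4 px.
Subtracting 4 gaps of 15 leaves 1106.4 for 5 columns, so c = 221.28 px.

221.28 px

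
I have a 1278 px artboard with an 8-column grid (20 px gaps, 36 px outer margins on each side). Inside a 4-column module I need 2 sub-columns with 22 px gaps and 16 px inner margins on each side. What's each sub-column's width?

Take off 72 px of margins, leaving 1206 px.
8 columns + 7 gaps: 8c + 7·20 = 1206.
8c = 1206 − 140 = 1066, so c = 133.25 px.
4-column span = 4·133.25 + 3·20 = 593 px.
Inner content = 593 − 2·16 = 561 px.
561 − 1·22 = 539; ÷2 gives d = 269.5 px.

269.5 px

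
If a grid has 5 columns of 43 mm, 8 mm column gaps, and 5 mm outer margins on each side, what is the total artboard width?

257 mm

Artboard = 2·5 + 5·43 + 4·8 = 10 + 215 + 32 = 257 mm.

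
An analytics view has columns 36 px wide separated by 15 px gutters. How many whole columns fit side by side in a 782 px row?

Each extra column adds 36 + 15 = 51 px.
(782 + 15) / 51 = 15.63, so 15 columns fit.

15 columns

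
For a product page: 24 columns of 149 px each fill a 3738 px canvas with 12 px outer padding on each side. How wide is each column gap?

6 px

Subtract both margins: 3738 − 2·12 = 3714 px.
24 columns take 24·149 = 3576 px; remaining 138 splits into 23 column gaps.
g = 138 / 23 = 6 px.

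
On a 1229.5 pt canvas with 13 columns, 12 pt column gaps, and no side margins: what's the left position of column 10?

Subtracting 12 column gaps of 12 leaves 1085.5 for 13 columns, so c = 83.5 pt.
No margin, so column 10 starts at 9·(column + gutter) = 9·95.5 = 859.5 pt.

859.5 pt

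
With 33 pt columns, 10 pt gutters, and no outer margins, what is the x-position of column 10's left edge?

No margin, so column 10 starts at 9·(column + gutter) = 9·43 = 387 pt.

387 pt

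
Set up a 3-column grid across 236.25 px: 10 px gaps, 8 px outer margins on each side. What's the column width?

66.75 px

Subtract both margins: 236.25 − 2·8 = 220.25 px.
3 columns + 2 gaps: 3c + 2·10 = 220.25.
3c = 220.25 − 20 = 200.25, so c = 66.75 px.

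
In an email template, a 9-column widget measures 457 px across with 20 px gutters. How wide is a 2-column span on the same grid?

86 px

9c + 8·20 = 457 → 9c = 297 → c = 33 px.
2-column span = 2·33 + 1·20 = 86 px.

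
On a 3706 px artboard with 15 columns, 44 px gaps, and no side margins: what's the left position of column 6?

15c + 14·44 = 3706 → 15c = 3090 → c = 206 px.
Each column+gutter stride is 250 px; with no margin, 5 of them is 1250 px.

1250 px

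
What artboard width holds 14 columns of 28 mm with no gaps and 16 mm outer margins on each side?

Artboard = 2·16 + 14·28 = 32 + 392 = 424 mm.

424 mm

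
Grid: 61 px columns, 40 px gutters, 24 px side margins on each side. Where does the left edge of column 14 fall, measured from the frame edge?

Each column+gutter stride is 101 px; 13 of them past the 24 px margin is 24 + 1313 = 1337 px.

1337 px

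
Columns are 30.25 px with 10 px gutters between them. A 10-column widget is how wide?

Span of 10: 10·30.25 + 9·10 = 302.5 + 90 = 392.5 px.

392.5 px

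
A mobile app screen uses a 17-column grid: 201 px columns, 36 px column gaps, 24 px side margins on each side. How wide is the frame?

4041 px

Adding margins, columns and gutters: 48 + 3417 + 576 = 4041 px.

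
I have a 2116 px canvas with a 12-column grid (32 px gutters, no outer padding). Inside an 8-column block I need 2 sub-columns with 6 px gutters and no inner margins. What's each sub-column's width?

12c + 11·32 = 2116 → 12c = 1764 → c = 147 px.
8 columns plus 7 gutters: 1176 + 224 = 1400 px.
2d + 1·6 = 1400 → 2d = 1394 → d = 697 px.

697 px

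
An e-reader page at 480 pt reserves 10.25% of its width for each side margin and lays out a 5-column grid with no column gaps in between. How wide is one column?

76.32 pt

Each margin = 10.25% of 480 = 49.2 pt; content = 480 − 2·49.2 = 381.6 pt.
5c = 381.6 → c = 76.32 pt.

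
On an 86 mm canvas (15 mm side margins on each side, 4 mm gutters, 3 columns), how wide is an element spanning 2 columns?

Subtract both margins: 86 − 2·15 = 56 mm.
3c + 2·4 = 56 → 3c = 48 → c = 16 mm.
2 columns plus 1 gutter: 32 + 4 = 36 mm.

36 mm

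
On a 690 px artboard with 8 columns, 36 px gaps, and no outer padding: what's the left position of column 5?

8c + 7·36 = 690 → 8c = 438 → c = 54.75 px.
Each column+gutter stride is 90.75 px; with no margin, 4 of them is 363 px.

363 px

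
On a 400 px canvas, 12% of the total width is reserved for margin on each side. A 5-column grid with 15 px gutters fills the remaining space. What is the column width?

Each margin = 12% of 400 = 48 px; content = 400 − 2·48 = 304 px.
5 columns + 4 gutters: 5c + 4·15 = 304.
5c = 304 − 60 = 244, so c = 48.8 px.

48.8 px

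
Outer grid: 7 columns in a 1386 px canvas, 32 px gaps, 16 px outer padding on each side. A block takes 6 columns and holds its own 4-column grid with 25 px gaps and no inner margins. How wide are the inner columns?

270.25 px

Inside the margins: 1386 − 32 = 1354 px.
Subtracting 6 gaps of 32 leaves 1162 for 7 columns, so c = 166 px.
6-column span = 6·166 + 5·32 = 1156 px.
Subtracting 3 gaps of 25 leaves 1081 for 4 columns, so d = 270.25 px.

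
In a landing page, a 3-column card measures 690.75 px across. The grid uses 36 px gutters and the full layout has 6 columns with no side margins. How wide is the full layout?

1417.5 px

Subtracting 2 gutters of 36 leaves 618.75 for 3 columns, so c = 206.25 px.
Total width: 6·206.25 + 5·36 = 1417.5 px.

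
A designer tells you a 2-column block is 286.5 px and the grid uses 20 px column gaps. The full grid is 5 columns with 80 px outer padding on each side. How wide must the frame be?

906.25 px

2 columns + 1 column gap: 2c + 1·20 = 286.5.
2c = 286.5 − 20 = 266.5, so c = 133.25 px.
Adding margins, columns and gutters: 160 + 666.25 + 80 = 906.25 px.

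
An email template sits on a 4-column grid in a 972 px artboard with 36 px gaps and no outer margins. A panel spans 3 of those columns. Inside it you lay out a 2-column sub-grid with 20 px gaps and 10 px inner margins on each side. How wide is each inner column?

340 px

4 columns + 3 gaps: 4c + 3·36 = 972.
4c = 972 − 108 = 864, so c = 216 px.
Span of 3: 3·216 + 2·36 = 648 + 72 = 720 px.
Inner content = 720 − 2·10 = 700 px.
2 columns + 1 gap: 2d + 1·20 = 700.
2d = 700 − 20 = 680, so d = 340 px.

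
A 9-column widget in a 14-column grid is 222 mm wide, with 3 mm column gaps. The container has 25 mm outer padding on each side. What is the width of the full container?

222 − 8·3 = 198; ÷9 gives c = 22 mm.
Total width: 2·25 + 14·22 + 13·3 = 397 mm.

397 mm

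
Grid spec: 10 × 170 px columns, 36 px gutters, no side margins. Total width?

Summing: 1700 + 324 = 2024 px.

2024 px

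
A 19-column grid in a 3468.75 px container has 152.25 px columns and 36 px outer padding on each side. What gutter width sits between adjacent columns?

28 px

Content width = 3468.75 − 2·36 = 3396.75 px.
Columns use 2892.75 px, leaving 504 px across 18 gutters = 28 px each.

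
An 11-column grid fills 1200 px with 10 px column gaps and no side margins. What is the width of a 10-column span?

1090 px

11c + 10·10 = 1200 → 11c = 1100 → c = 100 px.
Span of 10: 10·100 + 9·10 = 1000 + 90 = 1090 px.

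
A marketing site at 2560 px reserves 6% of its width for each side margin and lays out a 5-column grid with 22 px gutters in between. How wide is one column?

432.96 px

Each margin = 6% of 2560 = 153.6 px; content = 2560 − 2·153.6 = 2252.8 px.
5 columns + 4 gutters: 5c + 4·22 = 2252.8.
5c = 2252.8 − 88 = 2164.8, so c = 432.96 px.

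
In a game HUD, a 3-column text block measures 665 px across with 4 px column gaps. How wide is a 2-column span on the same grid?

Subtracting 2 column gaps of 4 leaves 657 for 3 columns, so c = 219 px.
2 columns plus 1 column gap: 438 + 4 = 442 px.

442 px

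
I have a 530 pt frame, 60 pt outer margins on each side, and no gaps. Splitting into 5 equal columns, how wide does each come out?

Subtract both margins: 530 − 2·60 = 410 pt.
With no gaps, each column is 410/5 = 82 pt.

82 pt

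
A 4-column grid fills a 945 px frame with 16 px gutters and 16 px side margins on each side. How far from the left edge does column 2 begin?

248.25 px

Content = 945 − 2·16 = 913 px.
Subtracting 3 gutters of 16 leaves 865 for 4 columns, so c = 216.25 px.
Column 2 starts at margin + 1·(column + gutter) = 16 + 1·232.25 = 248.25 px.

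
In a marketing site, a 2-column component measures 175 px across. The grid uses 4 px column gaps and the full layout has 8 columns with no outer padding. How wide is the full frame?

Subtracting 1 column gap of 4 leaves 171 for 2 columns, so c = 85.5 px.
Total width: 8·85.5 + 7·4 = 712 px.

712 px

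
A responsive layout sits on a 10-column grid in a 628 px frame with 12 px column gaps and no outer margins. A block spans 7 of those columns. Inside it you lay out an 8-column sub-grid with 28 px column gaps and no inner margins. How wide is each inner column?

30 px

10 columns + 9 column gaps: 10c + 9·12 = 628.
10c = 628 − 108 = 520, so c = 52 px.
Span of 7: 7·52 + 6·12 = 364 + 72 = 436 px.
436 − 7·28 = 240; ÷8 gives d = 30 px.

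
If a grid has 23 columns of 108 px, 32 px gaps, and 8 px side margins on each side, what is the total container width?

3204 px

Total width: 2·8 + 23·108 + 22·32 = 3204 px.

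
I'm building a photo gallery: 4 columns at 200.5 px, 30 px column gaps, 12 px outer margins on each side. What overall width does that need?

916 px

Adding margins, columns and gutters: 24 + 802 + 90 = 916 px.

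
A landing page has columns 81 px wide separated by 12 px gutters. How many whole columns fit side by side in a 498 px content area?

5 columns

Each extra column adds 81 + 12 = 93 px.
(498 + 12) / 93 = 5.48, so 5 columns fit.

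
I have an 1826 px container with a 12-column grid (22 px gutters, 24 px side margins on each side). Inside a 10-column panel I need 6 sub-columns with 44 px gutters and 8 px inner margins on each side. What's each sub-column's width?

Outer content = 1826 − 2·24 = 1778 px.
12 columns + 11 gutters: 12c + 11·22 = 1778.
12c = 1778 − 242 = 1536, so c = 128 px.
10-column span = 10·128 + 9·22 = 1478 px.
Inner content = 1478 − 2·8 = 1462 px.
Subtracting 5 gutters of 44 leaves 1242 for 6 columns, so d = 207 px.

207 px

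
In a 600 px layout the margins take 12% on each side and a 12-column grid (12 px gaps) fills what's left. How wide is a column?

27 px

Each margin = 12% of 600 = 72 px; content = 600 − 2·72 = 456 px.
456 − 11·12 = 324; ÷12 gives c = 27 px.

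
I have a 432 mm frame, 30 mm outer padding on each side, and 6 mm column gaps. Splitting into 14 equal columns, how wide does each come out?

21 mm

Take off 60 mm of margins, leaving 372 mm.
Subtracting 13 column gaps of 6 leaves 294 for 14 columns, so c = 21 mm.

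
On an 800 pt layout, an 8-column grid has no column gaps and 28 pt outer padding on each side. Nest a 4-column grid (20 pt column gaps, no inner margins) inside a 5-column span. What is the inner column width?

Take off 56 pt of margins, leaving 744 pt.
744 / 8 = 93 pt per column.
5-column span = 5·93 = 465 pt.
Subtracting 3 column gaps of 20 leaves 405 for 4 columns, so d = 101.25 pt.

101.25 pt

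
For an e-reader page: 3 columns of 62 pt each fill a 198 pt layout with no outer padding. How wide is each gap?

Columns use 186 pt, leaving 12 pt across 2 gaps = 6 pt each.

6 pt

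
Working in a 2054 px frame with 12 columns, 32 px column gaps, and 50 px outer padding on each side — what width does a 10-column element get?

Inside the margins: 2054 − 100 = 1954 px.
Subtracting 11 column gaps of 32 leaves 1602 for 12 columns, so c = 133.5 px.
Span of 10: 10·133.5 + 9·32 = 1335 + 288 = 1623 px.

1623 px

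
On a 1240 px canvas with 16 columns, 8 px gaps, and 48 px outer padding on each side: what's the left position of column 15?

Subtract both margins: 1240 − 2·48 = 1144 px.
16c + 15·8 = 1144 → 16c = 1024 → c = 64 px.
Before column 15: the margin + 14 columns + 14 gaps.
Offset = 48 + 14·(64 + 8) = 48 + 1008 = 1056 px.

1056 px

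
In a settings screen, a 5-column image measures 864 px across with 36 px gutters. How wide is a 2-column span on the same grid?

324 px

864 − 4·36 = 720; ÷5 gives c = 144 px.
Span of 2: 2·144 + 1·36 = 288 + 36 = 324 px.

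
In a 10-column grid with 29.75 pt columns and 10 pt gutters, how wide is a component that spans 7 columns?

7-column span = 7·29.75 + 6·10 = 268.25 pt.

268.25 pt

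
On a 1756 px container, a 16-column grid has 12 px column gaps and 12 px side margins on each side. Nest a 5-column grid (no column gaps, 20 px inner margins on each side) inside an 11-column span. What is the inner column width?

Inside the margins: 1756 − 24 = 1732 px.
1732 − 15·12 = 1552; ÷16 gives c = 97 px.
11 columns plus 10 column gaps: 1067 + 120 = 1187 px.
Inner content = 1187 − 2·20 = 1147 px.
5d = 1147 → d = 229.4 px.

229.4 px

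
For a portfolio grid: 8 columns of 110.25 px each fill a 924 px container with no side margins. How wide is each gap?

Columns use 882 px, leaving 42 px across 7 gaps = 6 px each.

6 px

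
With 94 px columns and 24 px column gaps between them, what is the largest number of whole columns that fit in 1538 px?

Each extra column adds 94 + 24 = 118 px.
(1538 + 24) / 118 = 13.24, so 13 columns fit.

13 columns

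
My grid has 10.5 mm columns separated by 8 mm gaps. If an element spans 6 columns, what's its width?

103 mm

6 columns plus 5 gaps: 63 + 40 = 103 mm.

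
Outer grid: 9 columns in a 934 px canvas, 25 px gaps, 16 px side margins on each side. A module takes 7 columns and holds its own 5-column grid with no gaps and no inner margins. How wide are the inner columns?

139.2 px

Take off 32 px of margins, leaving 902 px.
Subtracting 8 gaps of 25 leaves 702 for 9 columns, so c = 78 px.
7-column span = 7·78 + 6·25 = 696 px.
With no gaps, each column is 696/5 = 139.2 px.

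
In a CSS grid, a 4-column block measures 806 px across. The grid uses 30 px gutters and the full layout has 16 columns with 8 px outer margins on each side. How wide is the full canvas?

3330 px

806 − 3·30 = 716; ÷4 gives c = 179 px.
Canvas = 2·8 + 16·179 + 15·30 = 16 + 2864 + 450 = 3330 px.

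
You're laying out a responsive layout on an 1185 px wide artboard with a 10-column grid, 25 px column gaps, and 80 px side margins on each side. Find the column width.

Content width = 1185 − 2·80 = 1025 px.
10c + 9·25 = 1025 → 10c = 800 → c = 80 px.

80 px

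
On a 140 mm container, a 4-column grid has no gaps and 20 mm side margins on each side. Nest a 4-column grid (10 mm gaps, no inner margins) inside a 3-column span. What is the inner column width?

11.25 mm

Inside the margins: 140 − 40 = 100 mm.
With no gaps, each column is 100/4 = 25 mm.
With no gaps, 3 columns span 3·25 = 75 mm.
4 columns + 3 gaps: 4d + 3·10 = 75.
4d = 75 − 30 = 45, so d = 11.25 mm.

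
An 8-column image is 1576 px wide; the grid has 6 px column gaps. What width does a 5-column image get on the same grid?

8 columns + 7 column gaps: 8c + 7·6 = 1576.
8c = 1576 − 42 = 1534, so c = 191.75 px.
5 columns plus 4 column gaps: 958.75 + 24 = 982.75 px.

982.75 px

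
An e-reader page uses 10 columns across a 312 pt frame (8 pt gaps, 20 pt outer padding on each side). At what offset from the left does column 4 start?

Inside the margins: 312 − 40 = 272 pt.
10c + 9·8 = 272 → 10c = 200 → c = 20 pt.
Each column+gutter stride is 28 pt; 3 of them past the 20 pt margin is 20 + 84 = 104 pt.

104 pt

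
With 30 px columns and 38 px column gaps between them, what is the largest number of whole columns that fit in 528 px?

8 columns

Each extra column adds 30 + 38 = 68 px.
(528 + 38) / 68 = 8.32, so 8 columns fit.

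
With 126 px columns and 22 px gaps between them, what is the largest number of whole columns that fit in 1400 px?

9 columns

k columns need k·126 + (k−1)·22 = k·148 − 22.
k·148 − 22 ≤ 1400 → k ≤ 1422 / 148 ≈ 9.61, so k = 9.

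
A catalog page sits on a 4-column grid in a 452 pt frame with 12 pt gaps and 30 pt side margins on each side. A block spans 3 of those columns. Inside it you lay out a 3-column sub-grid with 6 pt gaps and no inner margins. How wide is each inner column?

93 pt

Inside the margins: 452 − 60 = 392 pt.
4c + 3·12 = 392 → 4c = 356 → c = 89 pt.
Span of 3: 3·89 + 2·12 = 267 + 24 = 291 pt.
3 columns + 2 gaps: 3d + 2·6 = 291.
3d = 291 − 12 = 279, so d = 93 pt.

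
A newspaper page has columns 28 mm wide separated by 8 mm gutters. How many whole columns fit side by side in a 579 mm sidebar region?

16 columns

Each extra column adds 28 + 8 = 36 mm.
(579 + 8) / 36 = 16.31, so 16 columns fit.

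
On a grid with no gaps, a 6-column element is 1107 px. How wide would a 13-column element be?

2398.5 px

With no gaps, each column is 1107/6 = 184.5 px.
With no gaps, 13 columns span 13·184.5 = 2398.5 px.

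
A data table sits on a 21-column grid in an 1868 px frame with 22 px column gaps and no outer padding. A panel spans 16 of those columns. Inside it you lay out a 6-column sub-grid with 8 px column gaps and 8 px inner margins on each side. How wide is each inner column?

21 columns + 20 column gaps: 21c + 20·22 = 1868.
21c = 1868 − 440 = 1428, so c = 68 px.
16-column span = 16·68 + 15·22 = 1418 px.
Inner content = 1418 − 2·8 = 1402 px.
Subtracting 5 column gaps of 8 leaves 1362 for 6 columns, so d = 227 px.

227 px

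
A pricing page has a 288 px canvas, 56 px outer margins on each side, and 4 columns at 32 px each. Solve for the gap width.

16 px

Subtract both margins: 288 − 2·56 = 176 px.
4 columns take 4·32 = 128 px; remaining 48 splits into 3 gaps.
g = 48 / 3 = 16 px.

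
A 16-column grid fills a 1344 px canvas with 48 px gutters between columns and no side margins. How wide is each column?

16c + 15·48 = 1344 → 16c = 624 → c = 39 px.

39 px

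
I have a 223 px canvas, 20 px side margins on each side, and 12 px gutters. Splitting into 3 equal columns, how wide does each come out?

53 px

Inside the margins: 223 − 40 = 183 px.
183 − 2·12 = 159; ÷3 gives c = 53 px.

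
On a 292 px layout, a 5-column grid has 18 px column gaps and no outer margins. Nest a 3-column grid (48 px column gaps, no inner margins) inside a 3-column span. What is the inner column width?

5c + 4·18 = 292 → 5c = 220 → c = 44 px.
Span of 3: 3·44 + 2·18 = 132 + 36 = 168 px.
3d + 2·48 = 168 → 3d = 72 → d = 24 px.

24 px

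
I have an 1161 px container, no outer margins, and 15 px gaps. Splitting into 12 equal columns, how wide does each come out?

12 columns + 11 gaps: 12c + 11·15 = 1161.
12c = 1161 − 165 = 996, so c = 83 px.

83 px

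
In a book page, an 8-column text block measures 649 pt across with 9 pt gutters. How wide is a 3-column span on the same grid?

237.75 pt

8 columns + 7 gutters: 8c + 7·9 = 649.
8c = 649 − 63 = 586, so c = 73.25 pt.
Span of 3: 3·73.25 + 2·9 = 219.75 + 18 = 237.75 pt.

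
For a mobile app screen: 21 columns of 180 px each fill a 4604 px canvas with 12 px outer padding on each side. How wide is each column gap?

Take off 24 px of margins, leaving 4580 px.
21·180 + 20g = 4580 → 20g = 800 → g = 40 px.

40 px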